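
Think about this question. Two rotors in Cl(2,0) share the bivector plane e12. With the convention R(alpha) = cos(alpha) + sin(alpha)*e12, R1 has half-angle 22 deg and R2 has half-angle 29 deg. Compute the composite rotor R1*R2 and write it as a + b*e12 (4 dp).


Same-plane rotors commute and their half-angles add:
R1*R2 = cos(a1 + a2) + sin(a1 + a2)*e12.
a1 + a2 = 22 + 29 = 51 deg
cos(51 deg) = 0.6293
sin(51 deg) = 0.7771
R1*R2 = 0.6293 + 0.7771*e12


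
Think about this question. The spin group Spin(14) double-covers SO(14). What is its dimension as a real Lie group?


Spin(n) double-covers SO(n); both have Lie algebra so(n) of dimension n(n-1)/2.
n = 14
n(n-1) = 14 * 13 = 182
dim Spin(14) = 182/2 = 91


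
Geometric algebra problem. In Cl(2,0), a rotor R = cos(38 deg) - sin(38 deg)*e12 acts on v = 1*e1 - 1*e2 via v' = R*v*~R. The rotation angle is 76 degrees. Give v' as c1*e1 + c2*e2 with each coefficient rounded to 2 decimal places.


Rotor R = cos(38deg) - sin(38deg)*e12
Rotation angle theta = 2 * 38 = 76 degrees
v' = R*v*~R rotates v by theta.
cos(76deg) = 0.2419, sin(76deg) = 0.9703
v'_1 = 1*cos(76deg) - (-1)*sin(76deg)
= 1*0.2419 - (-1)*0.9703
= 1.21
v'_2 = 1*sin(76deg) + (-1)*cos(76deg)
= 1*0.9703 + (-1)*0.2419
= 0.73
v' = 1.21*e1 + 0.73*e2


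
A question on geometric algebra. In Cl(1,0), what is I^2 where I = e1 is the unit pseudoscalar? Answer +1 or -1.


The pseudoscalar I = e1...e_n (product of all n generators) of Cl(p,q) satisfies I^2 = (-1)^(q + n(n-1)/2).
p = 1, q = 0, n = p + q = 1
n(n-1)/2 = 1 * 0 / 2 = 0
Exponent = q + n(n-1)/2 = 0 + 0 = 0
I^2 = (-1)^0 = +1


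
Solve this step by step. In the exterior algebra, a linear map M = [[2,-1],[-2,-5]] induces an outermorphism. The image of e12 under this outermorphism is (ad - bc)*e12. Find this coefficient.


The outermorphism of a linear map f sends e1^e2 to f(e1)^f(e2).
f(e1) = 2*e1 - 2*e2
f(e2) = -1*e1 - 5*e2
f(e1) ^ f(e2) = (2*e1 - 2*e2) ^ (-1*e1 - 5*e2)
= 2*(-5)*e12 + (-2)*(-1)*e21
= (-10 - 2)*e12
= -12*e12
Coefficient = -12


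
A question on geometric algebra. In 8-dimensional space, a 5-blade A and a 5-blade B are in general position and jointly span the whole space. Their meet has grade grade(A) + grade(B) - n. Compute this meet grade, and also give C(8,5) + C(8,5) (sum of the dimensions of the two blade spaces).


Meet grade = grade(A) + grade(B) - n
= 5 + 5 - 8 = 2
C(8,5) = 56
C(8,5) = 56
dim_A + dim_B = 56 + 56 = 112


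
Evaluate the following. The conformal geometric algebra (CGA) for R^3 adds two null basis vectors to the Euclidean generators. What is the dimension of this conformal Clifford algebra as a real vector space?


The conformal model of R^3 uses Cl(4,1): the 3 Euclidean generators plus two extra orthogonal generators e+ (e+^2 = +1) and e- (e-^2 = -1), from which the null vectors e0, einf are built.
Number of generators m = 3 + 2 = 5.
dim Cl(p,q) = 2^m = 2^5 = 32


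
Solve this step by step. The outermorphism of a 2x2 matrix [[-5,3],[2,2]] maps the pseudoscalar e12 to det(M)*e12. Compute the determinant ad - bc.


The outermorphism of a linear map f sends e1^e2 to f(e1)^f(e2).
f(e1) = -5*e1 + 2*e2
f(e2) = 3*e1 + 2*e2
f(e1) ^ f(e2) = (-5*e1 + 2*e2) ^ (3*e1 + 2*e2)
= (-5)*2*e12 + 2*3*e21
= (-10 - 6)*e12
= -16*e12
Coefficient = -16


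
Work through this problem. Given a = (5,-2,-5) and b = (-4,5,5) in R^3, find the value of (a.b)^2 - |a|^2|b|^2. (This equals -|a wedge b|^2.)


a . b = 5*(-4) + (-2)*5 + (-5)*5
= -20 + (-10) + (-25) = -55
|a|^2 = 5^2 + (-2)^2 + (-5)^2 = 54
|b|^2 = (-4)^2 + 5^2 + 5^2 = 66
(a.b)^2 = (-55)^2 = 3025
|a|^2 * |b|^2 = 54 * 66 = 3564
Result = 3025 - 3564 = -539


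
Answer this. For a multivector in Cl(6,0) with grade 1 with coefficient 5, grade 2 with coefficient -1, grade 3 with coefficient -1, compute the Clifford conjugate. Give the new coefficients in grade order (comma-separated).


Clifford conjugate sign for grade k: (-1)^(k(k+1)/2)
Grade 1: (-1)^(1*2/2) = (-1)^1 = -1, coeff 5 -> -5
Grade 2: (-1)^(2*3/2) = (-1)^3 = -1, coeff -1 -> 1
Grade 3: (-1)^(3*4/2) = (-1)^6 = 1, coeff -1 -> -1
Conjugated coefficients: -5, 1, -1


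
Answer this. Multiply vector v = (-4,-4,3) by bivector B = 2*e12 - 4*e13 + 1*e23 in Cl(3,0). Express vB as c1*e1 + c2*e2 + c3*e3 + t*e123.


vB has grade-1 (vector) and grade-3 (trivector) parts: vB = (v _| B) + (v ^ B).
Vector part <vB>_1:
  e1: -v2*b12 - v3*b13 = -(-4)*(2) - (3)*(-4) = 20
  e2: v1*b12 - v3*b23 = (-4)*(2) - (3)*(1) = -11
  e3: v1*b13 + v2*b23 = (-4)*(-4) + (-4)*(1) = 12
Trivector part <vB>_3:
  e123: v1*b23 - v2*b13 + v3*b12 = (-4)*(1) - (-4)*(-4) + (3)*(2) = -14
vB = 20*e1 - 11*e2 + 12*e3 - 14*e123


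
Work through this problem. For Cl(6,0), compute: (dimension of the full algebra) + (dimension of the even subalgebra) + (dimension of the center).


n = 6 + 0 = 6
Total dim = 2^6 = 64
Even subalgebra dim = 2^5 = 32
n is even, so center dim = 1
Sum = 64 + 32 + 1 = 97


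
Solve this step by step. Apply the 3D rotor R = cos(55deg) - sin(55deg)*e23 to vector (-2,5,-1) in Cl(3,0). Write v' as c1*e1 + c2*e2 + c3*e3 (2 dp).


Rotor R = cos(55deg) - sin(55deg)*e23
Rotation angle theta = 2 * 55 = 110 degrees in the e23 plane (e2 -> e3).
The component perpendicular to the plane (e1) is invariant: v'_1 = v1 = -2.00
cos(110deg) = -0.3420, sin(110deg) = 0.9397
v'_2 = v2*cos(theta) - v3*sin(theta) = 5*(-0.3420) - (-1)*0.9397 = -0.77
v'_3 = v2*sin(theta) + v3*cos(theta) = 5*0.9397 + (-1)*(-0.3420) = 5.04
v' = -2.00*e1 - 0.77*e2 + 5.04*e3


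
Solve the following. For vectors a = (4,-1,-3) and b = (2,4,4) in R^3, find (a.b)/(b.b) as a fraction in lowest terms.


Projection coefficient = (a . b) / (b . b)
a . b = 4*2 + (-1)*4 + (-3)*4
= 8 + (-4) + (-12) = -8
b . b = 2^2 + 4^2 + 4^2
= 4 + 16 + 16 = 36
Coefficient = -8/36
In lowest terms: -2/9


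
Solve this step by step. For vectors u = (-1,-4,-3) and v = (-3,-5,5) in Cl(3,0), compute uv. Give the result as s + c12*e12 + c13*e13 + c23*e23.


In Cl(3,0): e_i^2 = 1, e_ie_j = -e_je_i for i != j.
Scalar part = u . v = (-1)*(-3) + (-4)*(-5) + (-3)*5
= 3 + 20 + (-15) = 8
e12 coeff = (-1)*(-5) - (-4)*(-3) = 5 - 12 = -7
e13 coeff = (-1)*5 - (-3)*(-3) = -5 - 9 = -14
e23 coeff = (-4)*5 - (-3)*(-5) = -20 - 15 = -35
uv = 8 - 7*e12 - 14*e13 - 35*e23


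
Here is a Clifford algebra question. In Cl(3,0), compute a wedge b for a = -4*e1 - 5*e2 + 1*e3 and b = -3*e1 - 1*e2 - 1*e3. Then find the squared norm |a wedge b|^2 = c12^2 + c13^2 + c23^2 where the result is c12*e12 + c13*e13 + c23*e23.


a wedge b = (a1*b2 - a2*b1)*e12 + (a1*b3 - a3*b1)*e13 + (a2*b3 - a3*b2)*e23
e12 coeff: (-4)*(-1) - (-5)*(-3) = 4 - 15 = -11
e13 coeff: (-4)*(-1) - 1*(-3) = 4 - (-3) = 7
e23 coeff: (-5)*(-1) - 1*(-1) = 5 - (-1) = 6
|a wedge b|^2 = (-11)^2 + 7^2 + 6^2
= 121 + 49 + 36
= 206


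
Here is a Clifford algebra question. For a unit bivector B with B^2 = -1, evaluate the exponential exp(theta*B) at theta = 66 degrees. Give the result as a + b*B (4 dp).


For a unit bivector B with B^2 = -1, the exponential series gives
e^(theta*B) = cos(theta) + sin(theta)*B (the GA analogue of Euler's formula).
theta = 66 degrees = 1.151917 rad
cos(66 deg) = 0.4067
sin(66 deg) = 0.9135
exp(theta*B) = 0.4067 + 0.9135*B


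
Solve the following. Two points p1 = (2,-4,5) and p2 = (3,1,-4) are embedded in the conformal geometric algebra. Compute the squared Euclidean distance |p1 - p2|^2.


p1 - p2 = (-1, -5, 9)
|p1 - p2|^2 = (-1)^2 + (-5)^2 + 9^2
= 1 + 25 + 81
= 107


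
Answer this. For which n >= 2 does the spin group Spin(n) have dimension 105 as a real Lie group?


dim Spin(n) = dim so(n) = n(n-1)/2.
Solve n(n-1)/2 = 105, i.e. n^2 - n - 210 = 0.
Discriminant = 1 + 8*105 = 841
n = (1 + sqrt(841))/2 = (1 + 29)/2 = 15


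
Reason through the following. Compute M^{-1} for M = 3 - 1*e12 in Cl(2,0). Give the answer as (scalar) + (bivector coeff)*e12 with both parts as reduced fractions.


M = 3 - 1*e12, where e12^2 = -1.
Since M commutes with its reverse ~M = a - b*e12, M * ~M = a^2 - b^2*e12^2 = a^2 + b^2.
So M^{-1} = ~M / (a^2 + b^2) = (a - b*e12)/(a^2 + b^2).
a^2 + b^2 = 9 + 1 = 10
Scalar part = 3/10 = 3/10
Bivector coeff = 1/10 = 1/10
M^{-1} = 3/10 + 1/10*e12


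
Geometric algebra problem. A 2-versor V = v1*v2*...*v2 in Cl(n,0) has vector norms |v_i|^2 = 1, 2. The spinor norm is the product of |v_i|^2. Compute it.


Spinor norm N(V) = |v1|^2 * |v2|^2 * ... * |v2|^2
= 1 * 2
Running product: 1, 2
N(V) = 2


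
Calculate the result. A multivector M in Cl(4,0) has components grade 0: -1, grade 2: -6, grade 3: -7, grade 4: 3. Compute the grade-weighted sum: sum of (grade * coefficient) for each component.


Grade-weighted sum = sum of grade_k * coefficient_k
0*(-1) = 0
2*(-6) = -12
3*(-7) = -21
4*3 = 12
Total = 0 + (-12) + (-21) + 12 = -21


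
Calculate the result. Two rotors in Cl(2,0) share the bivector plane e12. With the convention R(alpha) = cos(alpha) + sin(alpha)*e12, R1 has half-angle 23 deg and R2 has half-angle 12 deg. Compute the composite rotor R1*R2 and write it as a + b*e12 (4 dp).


Same-plane rotors commute and their half-angles add:
R1*R2 = cos(a1 + a2) + sin(a1 + a2)*e12.
a1 + a2 = 23 + 12 = 35 deg
cos(35 deg) = 0.8192
sin(35 deg) = 0.5736
R1*R2 = 0.8192 + 0.5736*e12


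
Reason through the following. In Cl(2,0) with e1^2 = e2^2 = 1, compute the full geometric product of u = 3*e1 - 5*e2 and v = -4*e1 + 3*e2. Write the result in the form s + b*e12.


Expand: (3*e1 - 5*e2)(-4*e1 + 3*e2)
= 3*(-4)*e1e1 + 3*3*e1e2 + (-5)*(-4)*e2e1 + (-5)*3*e2e2
Using e1^2 = e2^2 = 1, e2e1 = -e1e2:
Scalar part s = 3*(-4) + (-5)*3 = -12 + (-15) = -27
Bivector part b = 3*3 - (-5)*(-4) = 9 - 20 = -11
uv = -27 - 11*e12


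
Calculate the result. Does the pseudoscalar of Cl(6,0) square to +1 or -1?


The pseudoscalar I = e1...e_n (product of all n generators) of Cl(p,q) satisfies I^2 = (-1)^(q + n(n-1)/2).
p = 6, q = 0, n = p + q = 6
n(n-1)/2 = 6 * 5 / 2 = 15
Exponent = q + n(n-1)/2 = 0 + 15 = 15
I^2 = (-1)^15 = -1


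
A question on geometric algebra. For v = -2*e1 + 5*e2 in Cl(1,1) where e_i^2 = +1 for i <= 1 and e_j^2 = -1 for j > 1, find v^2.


v^2 = sum of c_i^2 * e_i^2
Positive signature terms (e_i^2 = +1): (-2)^2 = 4
Negative signature terms (e_j^2 = -1): 5^2 = 25
v^2 = 4 - 25 = -21


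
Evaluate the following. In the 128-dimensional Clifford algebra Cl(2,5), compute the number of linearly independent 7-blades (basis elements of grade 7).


Number of grade-k basis blades in Cl(p,q) with n = p + q is C(n, k).
n = 2 + 5 = 7
C(7, 7) = 7! / (7! * 0!)
= 5040 / (5040 * 1)
= 1


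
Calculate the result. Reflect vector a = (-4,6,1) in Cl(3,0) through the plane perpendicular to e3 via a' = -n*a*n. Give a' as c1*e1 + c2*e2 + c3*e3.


Reflection formula: a' = -n*a*n, with n = e3 (unit vector, n^2 = 1).
For reflection through hyperplane perp to e3:
The component along e3 flips sign, others stay.
a = (-4, 6, 1)
a' = (-4, 6, -1)
a' = -4*e1 + 6*e2 - 1*e3


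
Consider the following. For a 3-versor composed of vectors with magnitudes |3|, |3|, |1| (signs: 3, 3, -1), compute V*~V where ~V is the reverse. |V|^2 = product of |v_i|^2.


Each vector v_i has |v_i|^2 = s_i^2
Squared scales: 3^2 = 9, 3^2 = 9, (-1)^2 = 1
|V|^2 = 9 * 9 * 1
= 81


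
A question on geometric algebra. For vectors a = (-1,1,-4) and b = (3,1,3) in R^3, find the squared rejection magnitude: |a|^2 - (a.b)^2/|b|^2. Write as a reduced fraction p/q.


|a|^2 = (-1)^2 + 1^2 + (-4)^2 = 18
|b|^2 = 3^2 + 1^2 + 3^2 = 19
a . b = (-1)*3 + 1*1 + (-4)*3 = -14
(a.b)^2 = (-14)^2 = 196
|rej|^2 = 18 - 196/19
= (342 - 196)/19
= 146/19
In lowest terms: 146/19


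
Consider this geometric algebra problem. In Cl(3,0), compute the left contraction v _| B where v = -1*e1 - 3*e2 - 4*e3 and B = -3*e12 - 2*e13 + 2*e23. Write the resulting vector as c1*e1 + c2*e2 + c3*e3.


Left contraction v _| B = <vB>_1 (grade-1 part of the geometric product vB).
Using e1_|e12 = e2, e2_|e12 = -e1, e1_|e13 = e3, e3_|e13 = -e1, e2_|e23 = e3, e3_|e23 = -e2:
e1 coeff: -v2*b12 - v3*b13 = -(-3)*(-3) - (-4)*(-2) = -17
e2 coeff: v1*b12 - v3*b23 = (-1)*(-3) - (-4)*(2) = 11
e3 coeff: v1*b13 + v2*b23 = (-1)*(-2) + (-3)*(2) = -4
v _| B = -17*e1 + 11*e2 - 4*e3


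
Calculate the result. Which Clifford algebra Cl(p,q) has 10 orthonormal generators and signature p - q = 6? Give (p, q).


We need p + q = 10 and p - q = 6.
Adding: 2p = 10 + 6 = 16, so p = 8.
Then q = 10 - 8 = 2.
(p, q) = (8, 2)


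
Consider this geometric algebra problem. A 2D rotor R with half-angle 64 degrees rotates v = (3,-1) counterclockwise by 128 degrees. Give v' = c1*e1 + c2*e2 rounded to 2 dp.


Rotor R = cos(64deg) - sin(64deg)*e12
Rotation angle theta = 2 * 64 = 128 degrees
v' = R*v*~R rotates v by theta.
cos(128deg) = -0.6157, sin(128deg) = 0.7880
v'_1 = 3*cos(128deg) - (-1)*sin(128deg)
= 3*(-0.6157) - (-1)*0.7880
= -1.06
v'_2 = 3*sin(128deg) + (-1)*cos(128deg)
= 3*0.7880 + (-1)*(-0.6157)
= 2.98
v' = -1.06*e1 + 2.98*e2


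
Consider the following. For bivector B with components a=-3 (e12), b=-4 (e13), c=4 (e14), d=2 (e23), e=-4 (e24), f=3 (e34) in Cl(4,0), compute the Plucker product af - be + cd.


Plucker relation: af - be + cd
a*f = (-3)*3 = -9
b*e = (-4)*(-4) = 16
c*d = 4*2 = 8
af - be + cd = -9 - 16 + 8
= -17


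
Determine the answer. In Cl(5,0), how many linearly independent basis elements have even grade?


Even subalgebra dimension = 2^(n-1)
n = 5 + 0 = 5
2^(5 - 1) = 2^4 = 16
Verification: sum of C(5,k) for even k = 1 + 10 + 5 = 16
Result = 16


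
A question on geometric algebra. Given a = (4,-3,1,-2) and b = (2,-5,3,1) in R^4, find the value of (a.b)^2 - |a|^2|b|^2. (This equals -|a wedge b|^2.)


a . b = 4*2 + (-3)*(-5) + 1*3 + (-2)*1
= 8 + 15 + 3 + (-2) = 24
|a|^2 = 4^2 + (-3)^2 + 1^2 + (-2)^2 = 30
|b|^2 = 2^2 + (-5)^2 + 3^2 + 1^2 = 39
(a.b)^2 = 24^2 = 576
|a|^2 * |b|^2 = 30 * 39 = 1170
Result = 576 - 1170 = -594


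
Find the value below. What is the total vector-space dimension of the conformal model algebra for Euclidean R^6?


The conformal model of R^6 uses Cl(7,1): the 6 Euclidean generators plus two extra orthogonal generators e+ (e+^2 = +1) and e- (e-^2 = -1), from which the null vectors e0, einf are built.
Number of generators m = 6 + 2 = 8.
dim Cl(p,q) = 2^m = 2^8 = 256


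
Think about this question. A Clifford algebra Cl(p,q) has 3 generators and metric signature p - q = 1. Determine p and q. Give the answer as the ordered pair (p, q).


We need p + q = 3 and p - q = 1.
Adding: 2p = 3 + 1 = 4, so p = 2.
Then q = 3 - 2 = 1.
(p, q) = (2, 1)


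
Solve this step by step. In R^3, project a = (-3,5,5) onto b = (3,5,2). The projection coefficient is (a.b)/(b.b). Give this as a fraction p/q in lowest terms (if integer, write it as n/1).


Projection coefficient = (a . b) / (b . b)
a . b = (-3)*3 + 5*5 + 5*2
= -9 + 25 + 10 = 26
b . b = 3^2 + 5^2 + 2^2
= 9 + 25 + 4 = 38
Coefficient = 26/38
In lowest terms: 13/19


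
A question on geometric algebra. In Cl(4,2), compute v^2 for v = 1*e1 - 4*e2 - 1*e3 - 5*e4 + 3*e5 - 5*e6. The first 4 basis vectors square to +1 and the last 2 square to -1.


v^2 = sum of c_i^2 * e_i^2
Positive signature terms (e_i^2 = +1): 1^2 + (-4)^2 + (-1)^2 + (-5)^2 = 43
Negative signature terms (e_j^2 = -1): 3^2 + (-5)^2 = 34
v^2 = 43 - 34 = 9


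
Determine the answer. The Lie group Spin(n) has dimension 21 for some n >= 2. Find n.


dim Spin(n) = dim so(n) = n(n-1)/2.
Solve n(n-1)/2 = 21, i.e. n^2 - n - 42 = 0.
Discriminant = 1 + 8*21 = 169
n = (1 + sqrt(169))/2 = (1 + 13)/2 = 7


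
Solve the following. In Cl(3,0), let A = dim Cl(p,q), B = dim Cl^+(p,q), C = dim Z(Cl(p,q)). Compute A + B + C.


n = 3 + 0 = 3
Total dim = 2^3 = 8
Even subalgebra dim = 2^2 = 4
n is odd, so center dim = 2
Sum = 8 + 4 + 2 = 14


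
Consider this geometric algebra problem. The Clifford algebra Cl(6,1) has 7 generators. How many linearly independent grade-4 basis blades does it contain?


Number of grade-k basis blades in Cl(p,q) with n = p + q is C(n, k).
n = 6 + 1 = 7
C(7, 4) = 7! / (4! * 3!)
= 5040 / (24 * 6)
= 35


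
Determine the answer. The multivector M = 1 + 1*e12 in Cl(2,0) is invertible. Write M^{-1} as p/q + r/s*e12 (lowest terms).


M = 1 + 1*e12, where e12^2 = -1.
Since M commutes with its reverse ~M = a - b*e12, M * ~M = a^2 - b^2*e12^2 = a^2 + b^2.
So M^{-1} = ~M / (a^2 + b^2) = (a - b*e12)/(a^2 + b^2).
a^2 + b^2 = 1 + 1 = 2
Scalar part = 1/2 = 1/2
Bivector coeff = -1/2 = -1/2
M^{-1} = 1/2 - 1/2*e12


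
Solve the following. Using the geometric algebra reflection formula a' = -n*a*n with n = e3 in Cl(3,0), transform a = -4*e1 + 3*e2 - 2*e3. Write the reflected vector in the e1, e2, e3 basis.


Reflection formula: a' = -n*a*n, with n = e3 (unit vector, n^2 = 1).
For reflection through hyperplane perp to e3:
The component along e3 flips sign, others stay.
a = (-4, 3, -2)
a' = (-4, 3, 2)
a' = -4*e1 + 3*e2 + 2*e3


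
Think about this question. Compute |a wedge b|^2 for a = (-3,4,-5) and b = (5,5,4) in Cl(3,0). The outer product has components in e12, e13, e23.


a wedge b = (a1*b2 - a2*b1)*e12 + (a1*b3 - a3*b1)*e13 + (a2*b3 - a3*b2)*e23
e12 coeff: (-3)*5 - 4*5 = -15 - 20 = -35
e13 coeff: (-3)*4 - (-5)*5 = -12 - (-25) = 13
e23 coeff: 4*4 - (-5)*5 = 16 - (-25) = 41
|a wedge b|^2 = (-35)^2 + 13^2 + 41^2
= 1225 + 169 + 1681
= 3075


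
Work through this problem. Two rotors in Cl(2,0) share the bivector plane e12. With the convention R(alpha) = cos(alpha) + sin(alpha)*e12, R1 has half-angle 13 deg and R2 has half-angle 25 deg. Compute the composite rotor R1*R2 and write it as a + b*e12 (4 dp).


Same-plane rotors commute and their half-angles add:
R1*R2 = cos(a1 + a2) + sin(a1 + a2)*e12.
a1 + a2 = 13 + 25 = 38 deg
cos(38 deg) = 0.7880
sin(38 deg) = 0.6157
R1*R2 = 0.7880 + 0.6157*e12


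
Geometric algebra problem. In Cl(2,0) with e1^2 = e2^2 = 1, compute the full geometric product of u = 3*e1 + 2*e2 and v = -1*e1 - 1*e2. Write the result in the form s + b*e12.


Expand: (3*e1 + 2*e2)(-1*e1 - 1*e2)
= 3*(-1)*e1e1 + 3*(-1)*e1e2 + 2*(-1)*e2e1 + 2*(-1)*e2e2
Using e1^2 = e2^2 = 1, e2e1 = -e1e2:
Scalar part s = 3*(-1) + 2*(-1) = -3 + (-2) = -5
Bivector part b = 3*(-1) - 2*(-1) = -3 - (-2) = -1
uv = -5 - 1*e12


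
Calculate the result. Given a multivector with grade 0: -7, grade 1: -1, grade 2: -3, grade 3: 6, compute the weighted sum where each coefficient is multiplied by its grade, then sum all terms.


Grade-weighted sum = sum of grade_k * coefficient_k
0*(-7) = 0
1*(-1) = -1
2*(-3) = -6
3*6 = 18
Total = 0 + (-1) + (-6) + 18 = 11


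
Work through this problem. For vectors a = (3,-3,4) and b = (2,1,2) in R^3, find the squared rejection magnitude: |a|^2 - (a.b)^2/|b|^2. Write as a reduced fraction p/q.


|a|^2 = 3^2 + (-3)^2 + 4^2 = 34
|b|^2 = 2^2 + 1^2 + 2^2 = 9
a . b = 3*2 + (-3)*1 + 4*2 = 11
(a.b)^2 = 11^2 = 121
|rej|^2 = 34 - 121/9
= (306 - 121)/9
= 185/9
In lowest terms: 185/9


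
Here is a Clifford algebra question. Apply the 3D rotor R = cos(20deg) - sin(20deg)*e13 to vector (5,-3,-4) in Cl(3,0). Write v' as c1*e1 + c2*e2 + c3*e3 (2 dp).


Rotor R = cos(20deg) - sin(20deg)*e13
Rotation angle theta = 2 * 20 = 40 degrees in the e13 plane (e1 -> e3).
The component perpendicular to the plane (e2) is invariant: v'_2 = v2 = -3.00
cos(40deg) = 0.7660, sin(40deg) = 0.6428
v'_1 = v1*cos(theta) - v3*sin(theta) = 5*0.7660 - (-4)*0.6428 = 6.40
v'_3 = v1*sin(theta) + v3*cos(theta) = 5*0.6428 + (-4)*0.7660 = 0.15
v' = 6.40*e1 - 3.00*e2 + 0.15*e3


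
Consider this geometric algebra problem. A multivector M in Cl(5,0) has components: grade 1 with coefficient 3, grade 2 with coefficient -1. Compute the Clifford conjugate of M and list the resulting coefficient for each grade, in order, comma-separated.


Clifford conjugate sign for grade k: (-1)^(k(k+1)/2)
Grade 1: (-1)^(1*2/2) = (-1)^1 = -1, coeff 3 -> -3
Grade 2: (-1)^(2*3/2) = (-1)^3 = -1, coeff -1 -> 1
Conjugated coefficients: -3, 1


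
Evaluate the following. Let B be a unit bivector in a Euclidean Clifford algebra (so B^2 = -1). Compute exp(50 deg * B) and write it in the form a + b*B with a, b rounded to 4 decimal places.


For a unit bivector B with B^2 = -1, the exponential series gives
e^(theta*B) = cos(theta) + sin(theta)*B (the GA analogue of Euler's formula).
theta = 50 degrees = 0.872665 rad
cos(50 deg) = 0.6428
sin(50 deg) = 0.7660
exp(theta*B) = 0.6428 + 0.7660*B


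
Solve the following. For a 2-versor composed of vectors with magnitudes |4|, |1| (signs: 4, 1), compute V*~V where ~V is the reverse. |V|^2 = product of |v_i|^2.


Each vector v_i has |v_i|^2 = s_i^2
Squared scales: 4^2 = 16, 1^2 = 1
|V|^2 = 16 * 1
= 16


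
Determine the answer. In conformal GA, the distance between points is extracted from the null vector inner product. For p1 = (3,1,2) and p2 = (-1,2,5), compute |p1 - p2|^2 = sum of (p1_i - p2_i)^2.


p1 - p2 = (4, -1, -3)
|p1 - p2|^2 = 4^2 + (-1)^2 + (-3)^2
= 16 + 1 + 9
= 26


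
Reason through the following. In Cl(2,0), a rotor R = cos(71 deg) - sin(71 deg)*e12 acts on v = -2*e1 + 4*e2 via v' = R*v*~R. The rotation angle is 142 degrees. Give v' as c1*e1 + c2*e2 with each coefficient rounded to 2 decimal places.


Rotor R = cos(71deg) - sin(71deg)*e12
Rotation angle theta = 2 * 71 = 142 degrees
v' = R*v*~R rotates v by theta.
cos(142deg) = -0.7880, sin(142deg) = 0.6157
v'_1 = -2*cos(142deg) - 4*sin(142deg)
= -2*(-0.7880) - 4*0.6157
= -0.89
v'_2 = -2*sin(142deg) + 4*cos(142deg)
= -2*0.6157 + 4*(-0.7880)
= -4.38
v' = -0.89*e1 - 4.38*e2


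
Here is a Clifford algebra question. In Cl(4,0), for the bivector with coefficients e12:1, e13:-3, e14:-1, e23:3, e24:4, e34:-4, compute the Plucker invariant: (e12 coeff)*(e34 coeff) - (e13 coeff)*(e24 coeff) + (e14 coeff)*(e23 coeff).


Plucker relation: af - be + cd
a*f = 1*(-4) = -4
b*e = (-3)*4 = -12
c*d = (-1)*3 = -3
af - be + cd = -4 - (-12) + (-3)
= 5


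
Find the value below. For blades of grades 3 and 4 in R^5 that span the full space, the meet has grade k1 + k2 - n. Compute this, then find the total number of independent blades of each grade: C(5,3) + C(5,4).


Meet grade = grade(A) + grade(B) - n
= 3 + 4 - 5 = 2
C(5,3) = 10
C(5,4) = 5
dim_A + dim_B = 10 + 5 = 15


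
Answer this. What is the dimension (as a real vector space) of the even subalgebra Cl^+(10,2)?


Even subalgebra dimension = 2^(n-1)
n = 10 + 2 = 12
2^(12 - 1) = 2^11 = 2048
Verification: sum of C(12,k) for even k = 1 + 66 + 495 + 924 + 495 + 66 + 1 = 2048
Result = 2048


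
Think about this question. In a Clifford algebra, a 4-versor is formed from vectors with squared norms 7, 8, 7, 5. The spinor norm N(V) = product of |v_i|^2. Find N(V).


Spinor norm N(V) = |v1|^2 * |v2|^2 * ... * |v4|^2
= 7 * 8 * 7 * 5
Running product: 7, 56, 392, 1960
N(V) = 1960


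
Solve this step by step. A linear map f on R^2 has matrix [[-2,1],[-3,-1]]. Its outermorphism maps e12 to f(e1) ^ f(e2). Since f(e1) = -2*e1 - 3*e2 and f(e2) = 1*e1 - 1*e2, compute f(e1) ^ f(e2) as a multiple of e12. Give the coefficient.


The outermorphism of a linear map f sends e1^e2 to f(e1)^f(e2).
f(e1) = -2*e1 - 3*e2
f(e2) = 1*e1 - 1*e2
f(e1) ^ f(e2) = (-2*e1 - 3*e2) ^ (1*e1 - 1*e2)
= (-2)*(-1)*e12 + (-3)*1*e21
= (2 - (-3))*e12
= 5*e12
Coefficient = 5


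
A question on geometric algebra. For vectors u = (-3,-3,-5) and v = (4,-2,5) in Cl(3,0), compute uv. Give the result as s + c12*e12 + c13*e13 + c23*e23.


In Cl(3,0): e_i^2 = 1, e_ie_j = -e_je_i for i != j.
Scalar part = u . v = (-3)*4 + (-3)*(-2) + (-5)*5
= -12 + 6 + (-25) = -31
e12 coeff = (-3)*(-2) - (-3)*4 = 6 - (-12) = 18
e13 coeff = (-3)*5 - (-5)*4 = -15 - (-20) = 5
e23 coeff = (-3)*5 - (-5)*(-2) = -15 - 10 = -25
uv = -31 + 18*e12 + 5*e13 - 25*e23


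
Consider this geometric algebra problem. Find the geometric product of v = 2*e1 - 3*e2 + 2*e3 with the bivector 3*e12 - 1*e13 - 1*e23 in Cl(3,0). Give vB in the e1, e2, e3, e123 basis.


vB has grade-1 (vector) and grade-3 (trivector) parts: vB = (v _| B) + (v ^ B).
Vector part <vB>_1:
  e1: -v2*b12 - v3*b13 = -(-3)*(3) - (2)*(-1) = 11
  e2: v1*b12 - v3*b23 = (2)*(3) - (2)*(-1) = 8
  e3: v1*b13 + v2*b23 = (2)*(-1) + (-3)*(-1) = 1
Trivector part <vB>_3:
  e123: v1*b23 - v2*b13 + v3*b12 = (2)*(-1) - (-3)*(-1) + (2)*(3) = 1
vB = 11*e1 + 8*e2 + 1*e3 + 1*e123


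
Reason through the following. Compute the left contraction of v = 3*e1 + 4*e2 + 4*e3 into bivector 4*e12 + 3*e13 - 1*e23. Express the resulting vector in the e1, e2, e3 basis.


Left contraction v _| B = <vB>_1 (grade-1 part of the geometric product vB).
Using e1_|e12 = e2, e2_|e12 = -e1, e1_|e13 = e3, e3_|e13 = -e1, e2_|e23 = e3, e3_|e23 = -e2:
e1 coeff: -v2*b12 - v3*b13 = -(4)*(4) - (4)*(3) = -28
e2 coeff: v1*b12 - v3*b23 = (3)*(4) - (4)*(-1) = 16
e3 coeff: v1*b13 + v2*b23 = (3)*(3) + (4)*(-1) = 5
v _| B = -28*e1 + 16*e2 + 5*e3


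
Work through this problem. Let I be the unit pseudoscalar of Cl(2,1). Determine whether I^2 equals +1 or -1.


The pseudoscalar I = e1...e_n (product of all n generators) of Cl(p,q) satisfies I^2 = (-1)^(q + n(n-1)/2).
p = 2, q = 1, n = p + q = 3
n(n-1)/2 = 3 * 2 / 2 = 3
Exponent = q + n(n-1)/2 = 1 + 3 = 4
I^2 = (-1)^4 = +1


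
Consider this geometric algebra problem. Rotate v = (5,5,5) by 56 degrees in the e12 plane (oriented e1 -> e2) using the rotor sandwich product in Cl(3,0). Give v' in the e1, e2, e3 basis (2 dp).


Rotor R = cos(28deg) - sin(28deg)*e12
Rotation angle theta = 2 * 28 = 56 degrees in the e12 plane (e1 -> e2).
The component perpendicular to the plane (e3) is invariant: v'_3 = v3 = 5.00
cos(56deg) = 0.5592, sin(56deg) = 0.8290
v'_1 = v1*cos(theta) - v2*sin(theta) = 5*0.5592 - 5*0.8290 = -1.35
v'_2 = v1*sin(theta) + v2*cos(theta) = 5*0.8290 + 5*0.5592 = 6.94
v' = -1.35*e1 + 6.94*e2 + 5.00*e3


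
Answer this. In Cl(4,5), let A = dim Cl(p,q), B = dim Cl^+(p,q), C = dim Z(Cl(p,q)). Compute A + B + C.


n = 4 + 5 = 9
Total dim = 2^9 = 512
Even subalgebra dim = 2^8 = 256
n is odd, so center dim = 2
Sum = 512 + 256 + 2 = 770


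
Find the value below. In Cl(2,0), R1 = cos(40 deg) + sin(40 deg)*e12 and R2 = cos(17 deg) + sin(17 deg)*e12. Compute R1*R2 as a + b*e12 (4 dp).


Same-plane rotors commute and their half-angles add:
R1*R2 = cos(a1 + a2) + sin(a1 + a2)*e12.
a1 + a2 = 40 + 17 = 57 deg
cos(57 deg) = 0.5446
sin(57 deg) = 0.8387
R1*R2 = 0.5446 + 0.8387*e12


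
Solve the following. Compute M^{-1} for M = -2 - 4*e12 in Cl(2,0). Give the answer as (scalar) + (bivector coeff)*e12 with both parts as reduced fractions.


M = -2 - 4*e12, where e12^2 = -1.
Since M commutes with its reverse ~M = a - b*e12, M * ~M = a^2 - b^2*e12^2 = a^2 + b^2.
So M^{-1} = ~M / (a^2 + b^2) = (a - b*e12)/(a^2 + b^2).
a^2 + b^2 = 4 + 16 = 20
Scalar part = -2/20 = -1/10
Bivector coeff = 4/20 = 1/5
M^{-1} = -1/10 + 1/5*e12


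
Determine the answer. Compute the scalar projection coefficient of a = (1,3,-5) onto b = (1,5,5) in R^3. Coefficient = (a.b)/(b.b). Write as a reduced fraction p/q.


Projection coefficient = (a . b) / (b . b)
a . b = 1*1 + 3*5 + (-5)*5
= 1 + 15 + (-25) = -9
b . b = 1^2 + 5^2 + 5^2
= 1 + 25 + 25 = 51
Coefficient = -9/51
In lowest terms: -3/17


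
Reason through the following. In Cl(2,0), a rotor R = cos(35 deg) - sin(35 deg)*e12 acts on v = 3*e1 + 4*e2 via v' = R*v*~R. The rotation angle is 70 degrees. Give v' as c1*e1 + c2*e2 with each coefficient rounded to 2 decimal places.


Rotor R = cos(35deg) - sin(35deg)*e12
Rotation angle theta = 2 * 35 = 70 degrees
v' = R*v*~R rotates v by theta.
cos(70deg) = 0.3420, sin(70deg) = 0.9397
v'_1 = 3*cos(70deg) - 4*sin(70deg)
= 3*0.3420 - 4*0.9397
= -2.73
v'_2 = 3*sin(70deg) + 4*cos(70deg)
= 3*0.9397 + 4*0.3420
= 4.19
v' = -2.73*e1 + 4.19*e2


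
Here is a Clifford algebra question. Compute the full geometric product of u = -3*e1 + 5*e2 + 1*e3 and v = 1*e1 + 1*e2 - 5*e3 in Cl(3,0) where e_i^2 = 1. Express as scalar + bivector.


In Cl(3,0): e_i^2 = 1, e_ie_j = -e_je_i for i != j.
Scalar part = u . v = (-3)*1 + 5*1 + 1*(-5)
= -3 + 5 + (-5) = -3
e12 coeff = (-3)*1 - 5*1 = -3 - 5 = -8
e13 coeff = (-3)*(-5) - 1*1 = 15 - 1 = 14
e23 coeff = 5*(-5) - 1*1 = -25 - 1 = -26
uv = -3 - 8*e12 + 14*e13 - 26*e23


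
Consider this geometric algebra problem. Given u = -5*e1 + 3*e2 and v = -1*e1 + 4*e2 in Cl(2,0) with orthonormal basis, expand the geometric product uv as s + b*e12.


Expand: (-5*e1 + 3*e2)(-1*e1 + 4*e2)
= (-5)*(-1)*e1e1 + (-5)*4*e1e2 + 3*(-1)*e2e1 + 3*4*e2e2
Using e1^2 = e2^2 = 1, e2e1 = -e1e2:
Scalar part s = (-5)*(-1) + 3*4 = 5 + 12 = 17
Bivector part b = (-5)*4 - 3*(-1) = -20 - (-3) = -17
uv = 17 - 17*e12


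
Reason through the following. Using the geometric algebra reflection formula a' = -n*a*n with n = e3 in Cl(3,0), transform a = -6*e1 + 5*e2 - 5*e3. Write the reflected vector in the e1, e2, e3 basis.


Reflection formula: a' = -n*a*n, with n = e3 (unit vector, n^2 = 1).
For reflection through hyperplane perp to e3:
The component along e3 flips sign, others stay.
a = (-6, 5, -5)
a' = (-6, 5, 5)
a' = -6*e1 + 5*e2 + 5*e3


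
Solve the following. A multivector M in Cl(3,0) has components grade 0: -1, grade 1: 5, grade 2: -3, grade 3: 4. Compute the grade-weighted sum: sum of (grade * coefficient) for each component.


Grade-weighted sum = sum of grade_k * coefficient_k
0*(-1) = 0
1*5 = 5
2*(-3) = -6
3*4 = 12
Total = 0 + 5 + (-6) + 12 = 11


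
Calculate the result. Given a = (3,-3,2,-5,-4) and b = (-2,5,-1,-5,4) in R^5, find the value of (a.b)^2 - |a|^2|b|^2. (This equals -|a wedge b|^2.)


a . b = 3*(-2) + (-3)*5 + 2*(-1) + (-5)*(-5) + (-4)*4
= -6 + (-15) + (-2) + 25 + (-16) = -14
|a|^2 = 3^2 + (-3)^2 + 2^2 + (-5)^2 + (-4)^2 = 63
|b|^2 = (-2)^2 + 5^2 + (-1)^2 + (-5)^2 + 4^2 = 71
(a.b)^2 = (-14)^2 = 196
|a|^2 * |b|^2 = 63 * 71 = 4473
Result = 196 - 4473 = -4277


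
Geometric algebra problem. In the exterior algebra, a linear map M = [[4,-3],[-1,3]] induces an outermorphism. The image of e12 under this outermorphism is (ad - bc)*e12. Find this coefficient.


The outermorphism of a linear map f sends e1^e2 to f(e1)^f(e2).
f(e1) = 4*e1 - 1*e2
f(e2) = -3*e1 + 3*e2
f(e1) ^ f(e2) = (4*e1 - 1*e2) ^ (-3*e1 + 3*e2)
= 4*3*e12 + (-1)*(-3)*e21
= (12 - 3)*e12
= 9*e12
Coefficient = 9


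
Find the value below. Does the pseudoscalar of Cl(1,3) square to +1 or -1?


The pseudoscalar I = e1...e_n (product of all n generators) of Cl(p,q) satisfies I^2 = (-1)^(q + n(n-1)/2).
p = 1, q = 3, n = p + q = 4
n(n-1)/2 = 4 * 3 / 2 = 6
Exponent = q + n(n-1)/2 = 3 + 6 = 9
I^2 = (-1)^9 = -1


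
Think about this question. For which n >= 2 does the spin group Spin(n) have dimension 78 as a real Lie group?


dim Spin(n) = dim so(n) = n(n-1)/2.
Solve n(n-1)/2 = 78, i.e. n^2 - n - 156 = 0.
Discriminant = 1 + 8*78 = 625
n = (1 + sqrt(625))/2 = (1 + 25)/2 = 13


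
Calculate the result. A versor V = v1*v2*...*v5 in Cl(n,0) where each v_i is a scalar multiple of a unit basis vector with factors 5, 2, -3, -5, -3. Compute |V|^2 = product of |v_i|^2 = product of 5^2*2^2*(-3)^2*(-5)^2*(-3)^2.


Each vector v_i has |v_i|^2 = s_i^2
Squared scales: 5^2 = 25, 2^2 = 4, (-3)^2 = 9, (-5)^2 = 25, (-3)^2 = 9
|V|^2 = 25 * 4 * 9 * 25 * 9
= 202500


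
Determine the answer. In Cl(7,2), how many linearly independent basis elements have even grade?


Even subalgebra dimension = 2^(n-1)
n = 7 + 2 = 9
2^(9 - 1) = 2^8 = 256
Verification: sum of C(9,k) for even k = 1 + 36 + 126 + 84 + 9 = 256
Result = 256


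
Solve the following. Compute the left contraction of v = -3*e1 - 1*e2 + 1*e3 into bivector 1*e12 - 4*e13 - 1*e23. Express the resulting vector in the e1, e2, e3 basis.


Left contraction v _| B = <vB>_1 (grade-1 part of the geometric product vB).
Using e1_|e12 = e2, e2_|e12 = -e1, e1_|e13 = e3, e3_|e13 = -e1, e2_|e23 = e3, e3_|e23 = -e2:
e1 coeff: -v2*b12 - v3*b13 = -(-1)*(1) - (1)*(-4) = 5
e2 coeff: v1*b12 - v3*b23 = (-3)*(1) - (1)*(-1) = -2
e3 coeff: v1*b13 + v2*b23 = (-3)*(-4) + (-1)*(-1) = 13
v _| B = 5*e1 - 2*e2 + 13*e3


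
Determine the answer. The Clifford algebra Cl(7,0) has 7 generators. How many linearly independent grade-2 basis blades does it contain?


Number of grade-k basis blades in Cl(p,q) with n = p + q is C(n, k).
n = 7 + 0 = 7
C(7, 2) = 7! / (2! * 5!)
= 5040 / (2 * 120)
= 21


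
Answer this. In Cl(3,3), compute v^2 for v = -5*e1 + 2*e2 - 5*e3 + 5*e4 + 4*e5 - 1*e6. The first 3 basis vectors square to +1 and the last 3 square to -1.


v^2 = sum of c_i^2 * e_i^2
Positive signature terms (e_i^2 = +1): (-5)^2 + 2^2 + (-5)^2 = 54
Negative signature terms (e_j^2 = -1): 5^2 + 4^2 + (-1)^2 = 42
v^2 = 54 - 42 = 12


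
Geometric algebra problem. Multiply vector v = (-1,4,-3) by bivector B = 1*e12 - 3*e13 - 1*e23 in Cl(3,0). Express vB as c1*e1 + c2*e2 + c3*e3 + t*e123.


vB has grade-1 (vector) and grade-3 (trivector) parts: vB = (v _| B) + (v ^ B).
Vector part <vB>_1:
  e1: -v2*b12 - v3*b13 = -(4)*(1) - (-3)*(-3) = -13
  e2: v1*b12 - v3*b23 = (-1)*(1) - (-3)*(-1) = -4
  e3: v1*b13 + v2*b23 = (-1)*(-3) + (4)*(-1) = -1
Trivector part <vB>_3:
  e123: v1*b23 - v2*b13 + v3*b12 = (-1)*(-1) - (4)*(-3) + (-3)*(1) = 10
vB = -13*e1 - 4*e2 - 1*e3 + 10*e123


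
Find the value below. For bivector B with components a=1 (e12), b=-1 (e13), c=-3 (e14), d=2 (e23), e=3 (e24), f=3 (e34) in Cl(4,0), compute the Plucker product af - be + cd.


Plucker relation: af - be + cd
a*f = 1*3 = 3
b*e = (-1)*3 = -3
c*d = (-3)*2 = -6
af - be + cd = 3 - (-3) + (-6)
= 0


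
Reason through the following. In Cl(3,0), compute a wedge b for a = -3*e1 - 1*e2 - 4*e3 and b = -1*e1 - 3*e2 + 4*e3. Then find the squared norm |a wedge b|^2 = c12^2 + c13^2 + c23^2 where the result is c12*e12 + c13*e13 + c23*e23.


a wedge b = (a1*b2 - a2*b1)*e12 + (a1*b3 - a3*b1)*e13 + (a2*b3 - a3*b2)*e23
e12 coeff: (-3)*(-3) - (-1)*(-1) = 9 - 1 = 8
e13 coeff: (-3)*4 - (-4)*(-1) = -12 - 4 = -16
e23 coeff: (-1)*4 - (-4)*(-3) = -4 - 12 = -16
|a wedge b|^2 = 8^2 + (-16)^2 + (-16)^2
= 64 + 256 + 256
= 576


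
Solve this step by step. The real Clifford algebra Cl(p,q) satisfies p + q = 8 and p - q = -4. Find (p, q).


We need p + q = 8 and p - q = -4.
Adding: 2p = 8 + (-4) = 4, so p = 2.
Then q = 8 - 2 = 6.
(p, q) = (2, 6)


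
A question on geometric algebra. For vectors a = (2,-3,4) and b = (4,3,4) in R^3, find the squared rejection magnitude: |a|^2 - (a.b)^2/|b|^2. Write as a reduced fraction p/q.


|a|^2 = 2^2 + (-3)^2 + 4^2 = 29
|b|^2 = 4^2 + 3^2 + 4^2 = 41
a . b = 2*4 + (-3)*3 + 4*4 = 15
(a.b)^2 = 15^2 = 225
|rej|^2 = 29 - 225/41
= (1189 - 225)/41
= 964/41
In lowest terms: 964/41


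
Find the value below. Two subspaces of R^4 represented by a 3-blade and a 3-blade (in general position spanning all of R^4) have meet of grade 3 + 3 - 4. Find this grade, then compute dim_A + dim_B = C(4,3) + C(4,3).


Meet grade = grade(A) + grade(B) - n
= 3 + 3 - 4 = 2
C(4,3) = 4
C(4,3) = 4
dim_A + dim_B = 4 + 4 = 8


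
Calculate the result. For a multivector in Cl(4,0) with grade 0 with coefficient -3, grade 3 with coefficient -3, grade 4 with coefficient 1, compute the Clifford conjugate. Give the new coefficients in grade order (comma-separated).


Clifford conjugate sign for grade k: (-1)^(k(k+1)/2)
Grade 0: (-1)^(0*1/2) = (-1)^0 = 1, coeff -3 -> -3
Grade 3: (-1)^(3*4/2) = (-1)^6 = 1, coeff -3 -> -3
Grade 4: (-1)^(4*5/2) = (-1)^10 = 1, coeff 1 -> 1
Conjugated coefficients: -3, -3, 1


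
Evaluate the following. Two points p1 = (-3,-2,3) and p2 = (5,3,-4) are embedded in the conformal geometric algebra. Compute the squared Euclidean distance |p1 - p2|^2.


p1 - p2 = (-8, -5, 7)
|p1 - p2|^2 = (-8)^2 + (-5)^2 + 7^2
= 64 + 25 + 49
= 138


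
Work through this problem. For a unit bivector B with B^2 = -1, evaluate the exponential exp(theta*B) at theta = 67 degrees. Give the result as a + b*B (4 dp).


For a unit bivector B with B^2 = -1, the exponential series gives
e^(theta*B) = cos(theta) + sin(theta)*B (the GA analogue of Euler's formula).
theta = 67 degrees = 1.169371 rad
cos(67 deg) = 0.3907
sin(67 deg) = 0.9205
exp(theta*B) = 0.3907 + 0.9205*B


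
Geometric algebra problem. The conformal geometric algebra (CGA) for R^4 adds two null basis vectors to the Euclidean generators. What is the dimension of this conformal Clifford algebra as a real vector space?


The conformal model of R^4 uses Cl(5,1): the 4 Euclidean generators plus two extra orthogonal generators e+ (e+^2 = +1) and e- (e-^2 = -1), from which the null vectors e0, einf are built.
Number of generators m = 4 + 2 = 6.
dim Cl(p,q) = 2^m = 2^6 = 64


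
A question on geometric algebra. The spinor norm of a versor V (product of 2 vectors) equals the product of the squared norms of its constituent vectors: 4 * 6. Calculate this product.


Spinor norm N(V) = |v1|^2 * |v2|^2 * ... * |v2|^2
= 4 * 6
Running product: 4, 24
N(V) = 24


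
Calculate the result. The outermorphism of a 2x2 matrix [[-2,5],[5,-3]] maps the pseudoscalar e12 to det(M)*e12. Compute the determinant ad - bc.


The outermorphism of a linear map f sends e1^e2 to f(e1)^f(e2).
f(e1) = -2*e1 + 5*e2
f(e2) = 5*e1 - 3*e2
f(e1) ^ f(e2) = (-2*e1 + 5*e2) ^ (5*e1 - 3*e2)
= (-2)*(-3)*e12 + 5*5*e21
= (6 - 25)*e12
= -19*e12
Coefficient = -19


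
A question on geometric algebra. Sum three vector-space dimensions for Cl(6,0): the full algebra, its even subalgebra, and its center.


n = 6 + 0 = 6
Total dim = 2^6 = 64
Even subalgebra dim = 2^5 = 32
n is even, so center dim = 1
Sum = 64 + 32 + 1 = 97


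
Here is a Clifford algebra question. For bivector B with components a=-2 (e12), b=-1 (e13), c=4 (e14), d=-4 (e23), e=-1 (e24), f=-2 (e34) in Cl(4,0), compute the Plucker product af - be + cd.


Plucker relation: af - be + cd
a*f = (-2)*(-2) = 4
b*e = (-1)*(-1) = 1
c*d = 4*(-4) = -16
af - be + cd = 4 - 1 + (-16)
= -13


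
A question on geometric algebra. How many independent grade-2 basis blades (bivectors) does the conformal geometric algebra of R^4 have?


The conformal model of R^4 uses Cl(5,1) with m = 4 + 2 = 6 generators.
Number of grade-2 blades = C(m, 2) = C(6, 2)
= 6*5/2 = 15


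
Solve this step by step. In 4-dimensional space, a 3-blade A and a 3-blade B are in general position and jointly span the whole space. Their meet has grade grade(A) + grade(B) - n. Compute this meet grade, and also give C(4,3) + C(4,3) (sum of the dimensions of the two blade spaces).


Meet grade = grade(A) + grade(B) - n
= 3 + 3 - 4 = 2
C(4,3) = 4
C(4,3) = 4
dim_A + dim_B = 4 + 4 = 8


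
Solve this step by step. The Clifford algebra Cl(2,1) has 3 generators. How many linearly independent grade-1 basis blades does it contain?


Number of grade-k basis blades in Cl(p,q) with n = p + q is C(n, k).
n = 2 + 1 = 3
C(3, 1) = 3! / (1! * 2!)
= 6 / (1 * 2)
= 3


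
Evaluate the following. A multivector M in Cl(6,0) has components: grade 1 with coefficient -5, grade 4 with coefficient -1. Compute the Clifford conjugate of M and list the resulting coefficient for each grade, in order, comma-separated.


Clifford conjugate sign for grade k: (-1)^(k(k+1)/2)
Grade 1: (-1)^(1*2/2) = (-1)^1 = -1, coeff -5 -> 5
Grade 4: (-1)^(4*5/2) = (-1)^10 = 1, coeff -1 -> -1
Conjugated coefficients: 5, -1


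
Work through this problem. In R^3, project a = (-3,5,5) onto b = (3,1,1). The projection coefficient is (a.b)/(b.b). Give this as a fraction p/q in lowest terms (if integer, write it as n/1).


Projection coefficient = (a . b) / (b . b)
a . b = (-3)*3 + 5*1 + 5*1
= -9 + 5 + 5 = 1
b . b = 3^2 + 1^2 + 1^2
= 9 + 1 + 1 = 11
Coefficient = 1/11
In lowest terms: 1/11


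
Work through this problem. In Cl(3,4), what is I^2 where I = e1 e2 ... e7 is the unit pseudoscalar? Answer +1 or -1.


The pseudoscalar I = e1...e_n (product of all n generators) of Cl(p,q) satisfies I^2 = (-1)^(q + n(n-1)/2).
p = 3, q = 4, n = p + q = 7
n(n-1)/2 = 7 * 6 / 2 = 21
Exponent = q + n(n-1)/2 = 4 + 21 = 25
I^2 = (-1)^25 = -1


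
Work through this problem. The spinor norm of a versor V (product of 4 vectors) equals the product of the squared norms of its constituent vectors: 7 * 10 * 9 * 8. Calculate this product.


Spinor norm N(V) = |v1|^2 * |v2|^2 * ... * |v4|^2
= 7 * 10 * 9 * 8
Running product: 7, 70, 630, 5040
N(V) = 5040
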